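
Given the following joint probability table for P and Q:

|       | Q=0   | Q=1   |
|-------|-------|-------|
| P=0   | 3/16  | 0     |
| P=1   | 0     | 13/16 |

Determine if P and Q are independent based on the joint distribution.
Marginal P(P) (row sums):
  P(P=0) = 3/16 + 0 = 3/16
  P(P=1) = 0 + 13/16 = 13/16
Marginal P(Q) (column sums):
  P(Q=0) = 3/16 + 0 = 3/16
  P(Q=1) = 0 + 13/16 = 13/16

P and Q are independent iff P(P=i,Q=j) = P(P=i)·P(Q=j) for every cell.
  P(P=0)·P(Q=0) = 3/16 × 3/16 = 9/256, but P(P=0,Q=0) = 3/16 ✗

No, P and Q are not independent. Quantitatively, I(P;Q) > 0:

H(P) = -[(3/16)·log₂(3/16) + (13/16)·log₂(13/16)]
  = 0.4528 + 0.2434
  = 0.6962 bits
H(Q) = -[(3/16)·log₂(3/16) + (13/16)·log₂(13/16)]
  = 0.4528 + 0.2434
  = 0.6962 bits
H(P,Q) = -[(3/16)·log₂(3/16) + (13/16)·log₂(13/16)]
  = 0.4528 + 0.2434
  = 0.6962 bits
I(P;Q) = H(P) + H(Q) - H(P,Q) = 0.6962 + 0.6962 - 0.6962 = 0.6962 bits > 0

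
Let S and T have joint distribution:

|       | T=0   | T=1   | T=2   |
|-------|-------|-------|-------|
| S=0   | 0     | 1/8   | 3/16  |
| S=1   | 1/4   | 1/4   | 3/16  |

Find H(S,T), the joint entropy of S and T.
H(S,T) = -Σ P(S,T) log₂ P(S,T), summed over the non-zero cells:
H(S,T) = -[(1/8)·log₂(1/8) + (3/16)·log₂(3/16) + (1/4)·log₂(1/4) + (1/4)·log₂(1/4) + (3/16)·log₂(3/16)]
  = 0.3750 + 0.4528 + 0.5000 + 0.5000 + 0.4528
  = 2.2806 bits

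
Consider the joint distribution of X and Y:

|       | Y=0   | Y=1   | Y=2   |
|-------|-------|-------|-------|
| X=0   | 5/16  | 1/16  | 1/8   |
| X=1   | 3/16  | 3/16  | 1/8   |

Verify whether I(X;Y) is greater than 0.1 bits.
Marginal P(X) (row sums):
  P(X=0) = 5/16 + 1/16 + 1/8 = 1/2
  P(X=1) = 3/16 + 3/16 + 1/8 = 1/2
Marginal P(Y) (column sums):
  P(Y=0) = 5/16 + 3/16 = 1/2
  P(Y=1) = 1/16 + 3/16 = 1/4
  P(Y=2) = 1/8 + 1/8 = 1/4

H(X) = -[(1/2)·log₂(1/2) + (1/2)·log₂(1/2)]
  = 0.5000 + 0.5000
  = 1.0000 bits
H(Y) = -[(1/2)·log₂(1/2) + (1/4)·log₂(1/4) + (1/4)·log₂(1/4)]
  = 0.5000 + 0.5000 + 0.5000
  = 1.5000 bits
H(X,Y) = -[(5/16)·log₂(5/16) + (1/16)·log₂(1/16) + (1/8)·log₂(1/8) + (3/16)·log₂(3/16) + (3/16)·log₂(3/16) + (1/8)·log₂(1/8)]
  = 0.5244 + 0.2500 + 0.3750 + 0.4528 + 0.4528 + 0.3750
  = 2.4300 bits

I(X;Y) = H(X) + H(Y) - H(X,Y)
  = 1.0000 + 1.5000 - 2.4300
  = 0.0700 bits

No. I(X;Y) = 0.0700 bits, which is ≤ 0.1 bits.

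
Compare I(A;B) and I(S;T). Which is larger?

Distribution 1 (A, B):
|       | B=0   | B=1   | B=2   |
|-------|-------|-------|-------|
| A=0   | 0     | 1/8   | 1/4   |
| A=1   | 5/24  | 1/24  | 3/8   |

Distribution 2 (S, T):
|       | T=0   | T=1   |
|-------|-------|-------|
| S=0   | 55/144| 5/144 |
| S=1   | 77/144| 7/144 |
Distribution 1 (A, B):
Marginal P(A) (row sums):
  P(A=0) = 0 + 1/8 + 1/4 = 3/8
  P(A=1) = 5/24 + 1/24 + 3/8 = 5/8
Marginal P(B) (column sums):
  P(B=0) = 0 + 5/24 = 5/24
  P(B=1) = 1/8 + 1/24 = 1/6
  P(B=2) = 1/4 + 3/8 = 5/8

H(A) = -[(3/8)·log₂(3/8) + (5/8)·log₂(5/8)]
  = 0.5306 + 0.4238
  = 0.9544 bits
H(B) = -[(5/24)·log₂(5/24) + (1/6)·log₂(1/6) + (5/8)·log₂(5/8)]
  = 0.4715 + 0.4308 + 0.4238
  = 1.3261 bits
H(A,B) = -[(1/8)·log₂(1/8) + (1/4)·log₂(1/4) + (5/24)·log₂(5/24) + (1/24)·log₂(1/24) + (3/8)·log₂(3/8)]
  = 0.3750 + 0.5000 + 0.4715 + 0.1910 + 0.5306
  = 2.0681 bits

I(A;B) = H(A) + H(B) - H(A,B)
  = 0.9544 + 1.3261 - 2.0681
  = 0.2124 bits

Distribution 2 (S, T):
Marginal P(S) (row sums):
  P(S=0) = 55/144 + 5/144 = 5/12
  P(S=1) = 77/144 + 7/144 = 7/12
Marginal P(T) (column sums):
  P(T=0) = 55/144 + 77/144 = 11/12
  P(T=1) = 5/144 + 7/144 = 1/12

H(S) = -[(5/12)·log₂(5/12) + (7/12)·log₂(7/12)]
  = 0.5263 + 0.4536
  = 0.9799 bits
H(T) = -[(11/12)·log₂(11/12) + (1/12)·log₂(1/12)]
  = 0.1151 + 0.2987
  = 0.4138 bits
H(S,T) = -[(55/144)·log₂(55/144) + (5/144)·log₂(5/144) + (77/144)·log₂(77/144) + (7/144)·log₂(7/144)]
  = 0.5304 + 0.1683 + 0.4829 + 0.2121
  = 1.3937 bits

I(S;T) = H(S) + H(T) - H(S,T)
  = 0.9799 + 0.4138 - 1.3937
  = 0.0000 bits

I(A;B) = 0.2124 bits > I(S;T) = 0.0000 bits, so (A, B) has the higher mutual information (stronger dependence).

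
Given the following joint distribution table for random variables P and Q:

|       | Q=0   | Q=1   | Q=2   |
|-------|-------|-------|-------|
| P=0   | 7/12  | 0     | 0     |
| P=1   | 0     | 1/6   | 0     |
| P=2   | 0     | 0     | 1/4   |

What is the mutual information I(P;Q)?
Marginal P(P) (row sums):
  P(P=0) = 7/12 + 0 + 0 = 7/12
  P(P=1) = 0 + 1/6 + 0 = 1/6
  P(P=2) = 0 + 0 + 1/4 = 1/4
Marginal P(Q) (column sums):
  P(Q=0) = 7/12 + 0 + 0 = 7/12
  P(Q=1) = 0 + 1/6 + 0 = 1/6
  P(Q=2) = 0 + 0 + 1/4 = 1/4

H(P) = -[(7/12)·log₂(7/12) + (1/6)·log₂(1/6) + (1/4)·log₂(1/4)]
  = 0.4536 + 0.4308 + 0.5000
  = 1.3844 bits
H(Q) = -[(7/12)·log₂(7/12) + (1/6)·log₂(1/6) + (1/4)·log₂(1/4)]
  = 0.4536 + 0.4308 + 0.5000
  = 1.3844 bits
H(P,Q) = -[(7/12)·log₂(7/12) + (1/6)·log₂(1/6) + (1/4)·log₂(1/4)]
  = 0.4536 + 0.4308 + 0.5000
  = 1.3844 bits

I(P;Q) = H(P) + H(Q) - H(P,Q)
  = 1.3844 + 1.3844 - 1.3844
  = 1.3844 bits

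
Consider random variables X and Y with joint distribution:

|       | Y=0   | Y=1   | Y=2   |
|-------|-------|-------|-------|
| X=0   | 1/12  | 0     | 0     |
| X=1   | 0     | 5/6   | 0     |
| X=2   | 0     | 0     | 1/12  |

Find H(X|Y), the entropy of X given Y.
Marginal P(Y) (column sums):
  P(Y=0) = 1/12 + 0 + 0 = 1/12
  P(Y=1) = 0 + 5/6 + 0 = 5/6
  P(Y=2) = 0 + 0 + 1/12 = 1/12

H(X|Y) = -Σ P(X,Y)·log₂ P(X|Y), where P(X|Y) = P(X,Y) / P(Y)
  (cells with P(X,Y) = 0 contribute 0)
  (X=0,Y=0): P(X|Y) = (1/12)/(1/12) = 1;  -(1/12)·log₂(1) = 0.0000
  (X=1,Y=1): P(X|Y) = (5/6)/(5/6) = 1;  -(5/6)·log₂(1) = 0.0000
  (X=2,Y=2): P(X|Y) = (1/12)/(1/12) = 1;  -(1/12)·log₂(1) = 0.0000
H(X|Y) = 0.0000 + 0.0000 + 0.0000
  = 0.0000 bits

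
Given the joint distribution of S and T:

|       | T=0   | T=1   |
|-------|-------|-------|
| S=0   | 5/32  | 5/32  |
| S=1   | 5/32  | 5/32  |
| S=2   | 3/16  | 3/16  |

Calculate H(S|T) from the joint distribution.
Marginal P(T) (column sums):
  P(T=0) = 5/32 + 5/32 + 3/16 = 1/2
  P(T=1) = 5/32 + 5/32 + 3/16 = 1/2

H(S|T) = -Σ P(S,T)·log₂ P(S|T), where P(S|T) = P(S,T) / P(T)
  (S=0,T=0): P(S|T) = (5/32)/(1/2) = 5/16;  -(5/32)·log₂(5/16) = 0.2622
  (S=0,T=1): P(S|T) = (5/32)/(1/2) = 5/16;  -(5/32)·log₂(5/16) = 0.2622
  (S=1,T=0): P(S|T) = (5/32)/(1/2) = 5/16;  -(5/32)·log₂(5/16) = 0.2622
  (S=1,T=1): P(S|T) = (5/32)/(1/2) = 5/16;  -(5/32)·log₂(5/16) = 0.2622
  (S=2,T=0): P(S|T) = (3/16)/(1/2) = 3/8;  -(3/16)·log₂(3/8) = 0.2653
  (S=2,T=1): P(S|T) = (3/16)/(1/2) = 3/8;  -(3/16)·log₂(3/8) = 0.2653
H(S|T) = 0.2622 + 0.2622 + 0.2622 + 0.2622 + 0.2653 + 0.2653
  = 1.5794 bits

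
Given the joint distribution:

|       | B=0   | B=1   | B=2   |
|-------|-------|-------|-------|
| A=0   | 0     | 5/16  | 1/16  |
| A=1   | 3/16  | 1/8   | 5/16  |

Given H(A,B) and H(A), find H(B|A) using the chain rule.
From the chain rule: H(A,B) = H(A) + H(B|A)
Therefore: H(B|A) = H(A,B) - H(A)

H(A,B) = -[(5/16)·log₂(5/16) + (1/16)·log₂(1/16) + (3/16)·log₂(3/16) + (1/8)·log₂(1/8) + (5/16)·log₂(5/16)]
  = 0.5244 + 0.2500 + 0.4528 + 0.3750 + 0.5244
  = 2.1266 bits
Marginal P(A) (row sums):
  P(A=0) = 0 + 5/16 + 1/16 = 3/8
  P(A=1) = 3/16 + 1/8 + 5/16 = 5/8
H(A) = -[(3/8)·log₂(3/8) + (5/8)·log₂(5/8)]
  = 0.5306 + 0.4238
  = 0.9544 bits

H(B|A) = 2.1266 - 0.9544 = 1.1722 bits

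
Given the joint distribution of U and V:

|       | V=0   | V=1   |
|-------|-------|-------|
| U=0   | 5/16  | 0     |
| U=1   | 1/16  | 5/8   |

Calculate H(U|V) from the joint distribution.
Marginal P(V) (column sums):
  P(V=0) = 5/16 + 1/16 = 3/8
  P(V=1) = 0 + 5/8 = 5/8

H(U|V) = -Σ P(U,V)·log₂ P(U|V), where P(U|V) = P(U,V) / P(V)
  (cells with P(U,V) = 0 contribute 0)
  (U=0,V=0): P(U|V) = (5/16)/(3/8) = 5/6;  -(5/16)·log₂(5/6) = 0.0822
  (U=1,V=0): P(U|V) = (1/16)/(3/8) = 1/6;  -(1/16)·log₂(1/6) = 0.1616
  (U=1,V=1): P(U|V) = (5/8)/(5/8) = 1;  -(5/8)·log₂(1) = 0.0000
H(U|V) = 0.0822 + 0.1616 + 0.0000
  = 0.2438 bits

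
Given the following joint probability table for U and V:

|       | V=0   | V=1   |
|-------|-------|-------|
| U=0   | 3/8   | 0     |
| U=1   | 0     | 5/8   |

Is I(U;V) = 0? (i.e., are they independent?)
Marginal P(U) (row sums):
  P(U=0) = 3/8 + 0 = 3/8
  P(U=1) = 0 + 5/8 = 5/8
Marginal P(V) (column sums):
  P(V=0) = 3/8 + 0 = 3/8
  P(V=1) = 0 + 5/8 = 5/8

U and V are independent iff P(U=i,V=j) = P(U=i)·P(V=j) for every cell.
  P(U=0)·P(V=0) = 3/8 × 3/8 = 9/64, but P(U=0,V=0) = 3/8 ✗

No, U and V are not independent. Quantitatively, I(U;V) > 0:

H(U) = -[(3/8)·log₂(3/8) + (5/8)·log₂(5/8)]
  = 0.5306 + 0.4238
  = 0.9544 bits
H(V) = -[(3/8)·log₂(3/8) + (5/8)·log₂(5/8)]
  = 0.5306 + 0.4238
  = 0.9544 bits
H(U,V) = -[(3/8)·log₂(3/8) + (5/8)·log₂(5/8)]
  = 0.5306 + 0.4238
  = 0.9544 bits
I(U;V) = H(U) + H(V) - H(U,V) = 0.9544 + 0.9544 - 0.9544 = 0.9544 bits > 0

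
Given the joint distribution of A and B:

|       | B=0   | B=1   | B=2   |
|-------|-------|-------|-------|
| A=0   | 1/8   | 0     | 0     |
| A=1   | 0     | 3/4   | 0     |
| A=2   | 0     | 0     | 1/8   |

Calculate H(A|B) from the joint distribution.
Marginal P(B) (column sums):
  P(B=0) = 1/8 + 0 + 0 = 1/8
  P(B=1) = 0 + 3/4 + 0 = 3/4
  P(B=2) = 0 + 0 + 1/8 = 1/8

H(A|B) = -Σ P(A,B)·log₂ P(A|B), where P(A|B) = P(A,B) / P(B)
  (cells with P(A,B) = 0 contribute 0)
  (A=0,B=0): P(A|B) = (1/8)/(1/8) = 1;  -(1/8)·log₂(1) = 0.0000
  (A=1,B=1): P(A|B) = (3/4)/(3/4) = 1;  -(3/4)·log₂(1) = 0.0000
  (A=2,B=2): P(A|B) = (1/8)/(1/8) = 1;  -(1/8)·log₂(1) = 0.0000
H(A|B) = 0.0000 + 0.0000 + 0.0000
  = 0.0000 bits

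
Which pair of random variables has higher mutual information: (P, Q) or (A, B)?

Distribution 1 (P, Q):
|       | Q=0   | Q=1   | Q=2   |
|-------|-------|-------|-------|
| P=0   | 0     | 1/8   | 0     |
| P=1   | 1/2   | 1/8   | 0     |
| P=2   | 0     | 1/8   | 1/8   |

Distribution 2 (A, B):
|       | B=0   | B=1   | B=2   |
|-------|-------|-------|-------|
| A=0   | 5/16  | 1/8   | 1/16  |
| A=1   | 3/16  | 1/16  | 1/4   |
Distribution 1 (P, Q):
Marginal P(P) (row sums):
  P(P=0) = 0 + 1/8 + 0 = 1/8
  P(P=1) = 1/2 + 1/8 + 0 = 5/8
  P(P=2) = 0 + 1/8 + 1/8 = 1/4
Marginal P(Q) (column sums):
  P(Q=0) = 0 + 1/2 + 0 = 1/2
  P(Q=1) = 1/8 + 1/8 + 1/8 = 3/8
  P(Q=2) = 0 + 0 + 1/8 = 1/8

H(P) = -[(1/8)·log₂(1/8) + (5/8)·log₂(5/8) + (1/4)·log₂(1/4)]
  = 0.3750 + 0.4238 + 0.5000
  = 1.2988 bits
H(Q) = -[(1/2)·log₂(1/2) + (3/8)·log₂(3/8) + (1/8)·log₂(1/8)]
  = 0.5000 + 0.5306 + 0.3750
  = 1.4056 bits
H(P,Q) = -[(1/8)·log₂(1/8) + (1/2)·log₂(1/2) + (1/8)·log₂(1/8) + (1/8)·log₂(1/8) + (1/8)·log₂(1/8)]
  = 0.3750 + 0.5000 + 0.3750 + 0.3750 + 0.3750
  = 2.0000 bits

I(P;Q) = H(P) + H(Q) - H(P,Q)
  = 1.2988 + 1.4056 - 2.0000
  = 0.7044 bits

Distribution 2 (A, B):
Marginal P(A) (row sums):
  P(A=0) = 5/16 + 1/8 + 1/16 = 1/2
  P(A=1) = 3/16 + 1/16 + 1/4 = 1/2
Marginal P(B) (column sums):
  P(B=0) = 5/16 + 3/16 = 1/2
  P(B=1) = 1/8 + 1/16 = 3/16
  P(B=2) = 1/16 + 1/4 = 5/16

H(A) = -[(1/2)·log₂(1/2) + (1/2)·log₂(1/2)]
  = 0.5000 + 0.5000
  = 1.0000 bits
H(B) = -[(1/2)·log₂(1/2) + (3/16)·log₂(3/16) + (5/16)·log₂(5/16)]
  = 0.5000 + 0.4528 + 0.5244
  = 1.4772 bits
H(A,B) = -[(5/16)·log₂(5/16) + (1/8)·log₂(1/8) + (1/16)·log₂(1/16) + (3/16)·log₂(3/16) + (1/16)·log₂(1/16) + (1/4)·log₂(1/4)]
  = 0.5244 + 0.3750 + 0.2500 + 0.4528 + 0.2500 + 0.5000
  = 2.3522 bits

I(A;B) = H(A) + H(B) - H(A,B)
  = 1.0000 + 1.4772 - 2.3522
  = 0.1250 bits

I(P;Q) = 0.7044 bits > I(A;B) = 0.1250 bits, so (P, Q) has the higher mutual information (stronger dependence).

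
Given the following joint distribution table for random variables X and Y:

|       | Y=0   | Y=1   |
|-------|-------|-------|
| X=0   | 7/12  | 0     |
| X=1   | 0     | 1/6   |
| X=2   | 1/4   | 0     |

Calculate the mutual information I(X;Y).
Marginal P(X) (row sums):
  P(X=0) = 7/12 + 0 = 7/12
  P(X=1) = 0 + 1/6 = 1/6
  P(X=2) = 1/4 + 0 = 1/4
Marginal P(Y) (column sums):
  P(Y=0) = 7/12 + 0 + 1/4 = 5/6
  P(Y=1) = 0 + 1/6 + 0 = 1/6

H(X) = -[(7/12)·log₂(7/12) + (1/6)·log₂(1/6) + (1/4)·log₂(1/4)]
  = 0.4536 + 0.4308 + 0.5000
  = 1.3844 bits
H(Y) = -[(5/6)·log₂(5/6) + (1/6)·log₂(1/6)]
  = 0.2192 + 0.4308
  = 0.6500 bits
H(X,Y) = -[(7/12)·log₂(7/12) + (1/6)·log₂(1/6) + (1/4)·log₂(1/4)]
  = 0.4536 + 0.4308 + 0.5000
  = 1.3844 bits

I(X;Y) = H(X) + H(Y) - H(X,Y)
  = 1.3844 + 0.6500 - 1.3844
  = 0.6500 bits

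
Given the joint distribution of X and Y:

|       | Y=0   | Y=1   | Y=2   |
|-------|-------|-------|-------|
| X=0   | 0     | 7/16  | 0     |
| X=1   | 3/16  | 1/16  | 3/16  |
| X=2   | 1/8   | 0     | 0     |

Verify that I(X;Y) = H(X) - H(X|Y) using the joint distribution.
Left side, from I(X;Y) = H(X) + H(Y) - H(X,Y):
Marginal P(X) (row sums):
  P(X=0) = 0 + 7/16 + 0 = 7/16
  P(X=1) = 3/16 + 1/16 + 3/16 = 7/16
  P(X=2) = 1/8 + 0 + 0 = 1/8
Marginal P(Y) (column sums):
  P(Y=0) = 0 + 3/16 + 1/8 = 5/16
  P(Y=1) = 7/16 + 1/16 + 0 = 1/2
  P(Y=2) = 0 + 3/16 + 0 = 3/16

H(X) = -[(7/16)·log₂(7/16) + (7/16)·log₂(7/16) + (1/8)·log₂(1/8)]
  = 0.5218 + 0.5218 + 0.3750
  = 1.4186 bits
H(Y) = -[(5/16)·log₂(5/16) + (1/2)·log₂(1/2) + (3/16)·log₂(3/16)]
  = 0.5244 + 0.5000 + 0.4528
  = 1.4772 bits
H(X,Y) = -[(7/16)·log₂(7/16) + (3/16)·log₂(3/16) + (1/16)·log₂(1/16) + (3/16)·log₂(3/16) + (1/8)·log₂(1/8)]
  = 0.5218 + 0.4528 + 0.2500 + 0.4528 + 0.3750
  = 2.0524 bits

I(X;Y) = H(X) + H(Y) - H(X,Y)
  = 1.4186 + 1.4772 - 2.0524
  = 0.8434 bits

Right side, with H(X|Y) computed directly from the conditional probabilities:
H(X|Y) = -Σ P(X,Y)·log₂ P(X|Y), where P(X|Y) = P(X,Y) / P(Y)
  (cells with P(X,Y) = 0 contribute 0)
  (X=0,Y=1): P(X|Y) = (7/16)/(1/2) = 7/8;  -(7/16)·log₂(7/8) = 0.0843
  (X=1,Y=0): P(X|Y) = (3/16)/(5/16) = 3/5;  -(3/16)·log₂(3/5) = 0.1382
  (X=1,Y=1): P(X|Y) = (1/16)/(1/2) = 1/8;  -(1/16)·log₂(1/8) = 0.1875
  (X=1,Y=2): P(X|Y) = (3/16)/(3/16) = 1;  -(3/16)·log₂(1) = 0.0000
  (X=2,Y=0): P(X|Y) = (1/8)/(5/16) = 2/5;  -(1/8)·log₂(2/5) = 0.1652
H(X|Y) = 0.0843 + 0.1382 + 0.1875 + 0.0000 + 0.1652
  = 0.5752 bits
H(X) - H(X|Y) = 1.4186 - 0.5752 = 0.8434 bits

Both sides equal 0.8434 bits, so I(X;Y) = H(X) - H(X|Y) ✓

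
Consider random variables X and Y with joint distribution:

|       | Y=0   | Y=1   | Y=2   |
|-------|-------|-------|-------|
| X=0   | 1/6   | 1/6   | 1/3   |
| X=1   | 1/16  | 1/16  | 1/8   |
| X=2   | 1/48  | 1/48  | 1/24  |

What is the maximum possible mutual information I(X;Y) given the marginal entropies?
The upper bound on mutual information is I(X;Y) ≤ min(H(X), H(Y)).

Marginal P(X) (row sums):
  P(X=0) = 1/6 + 1/6 + 1/3 = 2/3
  P(X=1) = 1/16 + 1/16 + 1/8 = 1/4
  P(X=2) = 1/48 + 1/48 + 1/24 = 1/12
Marginal P(Y) (column sums):
  P(Y=0) = 1/6 + 1/16 + 1/48 = 1/4
  P(Y=1) = 1/6 + 1/16 + 1/48 = 1/4
  P(Y=2) = 1/3 + 1/8 + 1/24 = 1/2

H(X) = -[(2/3)·log₂(2/3) + (1/4)·log₂(1/4) + (1/12)·log₂(1/12)]
  = 0.3900 + 0.5000 + 0.2987
  = 1.1887 bits
H(Y) = -[(1/4)·log₂(1/4) + (1/4)·log₂(1/4) + (1/2)·log₂(1/2)]
  = 0.5000 + 0.5000 + 0.5000
  = 1.5000 bits

Maximum possible I(X;Y) = min(1.1887, 1.5000) = 1.1887 bits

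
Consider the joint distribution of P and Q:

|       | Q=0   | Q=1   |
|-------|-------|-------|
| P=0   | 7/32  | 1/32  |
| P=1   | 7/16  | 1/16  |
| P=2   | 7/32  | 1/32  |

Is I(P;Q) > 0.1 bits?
Marginal P(P) (row sums):
  P(P=0) = 7/32 + 1/32 = 1/4
  P(P=1) = 7/16 + 1/16 = 1/2
  P(P=2) = 7/32 + 1/32 = 1/4
Marginal P(Q) (column sums):
  P(Q=0) = 7/32 + 7/16 + 7/32 = 7/8
  P(Q=1) = 1/32 + 1/16 + 1/32 = 1/8

H(P) = -[(1/4)·log₂(1/4) + (1/2)·log₂(1/2) + (1/4)·log₂(1/4)]
  = 0.5000 + 0.5000 + 0.5000
  = 1.5000 bits
H(Q) = -[(7/8)·log₂(7/8) + (1/8)·log₂(1/8)]
  = 0.1686 + 0.3750
  = 0.5436 bits
H(P,Q) = -[(7/32)·log₂(7/32) + (1/32)·log₂(1/32) + (7/16)·log₂(7/16) + (1/16)·log₂(1/16) + (7/32)·log₂(7/32) + (1/32)·log₂(1/32)]
  = 0.4796 + 0.1563 + 0.5218 + 0.2500 + 0.4796 + 0.1563
  = 2.0436 bits

I(P;Q) = H(P) + H(Q) - H(P,Q)
  = 1.5000 + 0.5436 - 2.0436
  = 0.0000 bits

No. I(P;Q) = 0.0000 bits, which is ≤ 0.1 bits.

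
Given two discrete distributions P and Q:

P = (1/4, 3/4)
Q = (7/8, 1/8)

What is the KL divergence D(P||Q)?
D(P||Q) = Σ P(i) log₂(P(i)/Q(i))
  i=0: (1/4) × log₂((1/4)/(7/8)) = (1/4) × log₂(2/7) = -0.4518
  i=1: (3/4) × log₂((3/4)/(1/8)) = (3/4) × log₂(6) = 1.9387
D(P||Q) = -0.4518 + 1.9387
  = 1.4869 bits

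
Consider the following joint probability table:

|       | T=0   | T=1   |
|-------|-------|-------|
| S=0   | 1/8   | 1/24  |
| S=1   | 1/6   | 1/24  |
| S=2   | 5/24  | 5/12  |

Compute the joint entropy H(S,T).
H(S,T) = -Σ P(S,T) log₂ P(S,T), summed over the non-zero cells:
H(S,T) = -[(1/8)·log₂(1/8) + (1/24)·log₂(1/24) + (1/6)·log₂(1/6) + (1/24)·log₂(1/24) + (5/24)·log₂(5/24) + (5/12)·log₂(5/12)]
  = 0.3750 + 0.1910 + 0.4308 + 0.1910 + 0.4715 + 0.5263
  = 2.1856 bits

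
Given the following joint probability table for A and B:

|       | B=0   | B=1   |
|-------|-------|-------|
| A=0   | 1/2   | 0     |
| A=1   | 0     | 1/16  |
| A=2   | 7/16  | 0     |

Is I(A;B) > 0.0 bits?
Marginal P(A) (row sums):
  P(A=0) = 1/2 + 0 = 1/2
  P(A=1) = 0 + 1/16 = 1/16
  P(A=2) = 7/16 + 0 = 7/16
Marginal P(B) (column sums):
  P(B=0) = 1/2 + 0 + 7/16 = 15/16
  P(B=1) = 0 + 1/16 + 0 = 1/16

H(A) = -[(1/2)·log₂(1/2) + (1/16)·log₂(1/16) + (7/16)·log₂(7/16)]
  = 0.5000 + 0.2500 + 0.5218
  = 1.2718 bits
H(B) = -[(15/16)·log₂(15/16) + (1/16)·log₂(1/16)]
  = 0.0873 + 0.2500
  = 0.3373 bits
H(A,B) = -[(1/2)·log₂(1/2) + (1/16)·log₂(1/16) + (7/16)·log₂(7/16)]
  = 0.5000 + 0.2500 + 0.5218
  = 1.2718 bits

I(A;B) = H(A) + H(B) - H(A,B)
  = 1.2718 + 0.3373 - 1.2718
  = 0.3373 bits

Yes. I(A;B) = 0.3373 bits, which is > 0.0 bits.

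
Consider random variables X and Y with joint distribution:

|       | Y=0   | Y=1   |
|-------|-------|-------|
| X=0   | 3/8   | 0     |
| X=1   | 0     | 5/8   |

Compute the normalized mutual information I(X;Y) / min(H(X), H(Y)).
Marginal P(X) (row sums):
  P(X=0) = 3/8 + 0 = 3/8
  P(X=1) = 0 + 5/8 = 5/8
Marginal P(Y) (column sums):
  P(Y=0) = 3/8 + 0 = 3/8
  P(Y=1) = 0 + 5/8 = 5/8

H(X) = -[(3/8)·log₂(3/8) + (5/8)·log₂(5/8)]
  = 0.5306 + 0.4238
  = 0.9544 bits
H(Y) = -[(3/8)·log₂(3/8) + (5/8)·log₂(5/8)]
  = 0.5306 + 0.4238
  = 0.9544 bits
H(X,Y) = -[(3/8)·log₂(3/8) + (5/8)·log₂(5/8)]
  = 0.5306 + 0.4238
  = 0.9544 bits

I(X;Y) = H(X) + H(Y) - H(X,Y)
  = 0.9544 + 0.9544 - 0.9544
  = 0.9544 bits

min(H(X), H(Y)) = min(0.9544, 0.9544) = 0.9544 bits
Normalized MI = 0.9544 / 0.9544 = 1.0000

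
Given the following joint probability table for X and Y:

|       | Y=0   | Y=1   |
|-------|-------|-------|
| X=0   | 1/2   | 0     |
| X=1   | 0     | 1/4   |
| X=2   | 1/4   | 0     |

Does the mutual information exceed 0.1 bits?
Marginal P(X) (row sums):
  P(X=0) = 1/2 + 0 = 1/2
  P(X=1) = 0 + 1/4 = 1/4
  P(X=2) = 1/4 + 0 = 1/4
Marginal P(Y) (column sums):
  P(Y=0) = 1/2 + 0 + 1/4 = 3/4
  P(Y=1) = 0 + 1/4 + 0 = 1/4

H(X) = -[(1/2)·log₂(1/2) + (1/4)·log₂(1/4) + (1/4)·log₂(1/4)]
  = 0.5000 + 0.5000 + 0.5000
  = 1.5000 bits
H(Y) = -[(3/4)·log₂(3/4) + (1/4)·log₂(1/4)]
  = 0.3113 + 0.5000
  = 0.8113 bits
H(X,Y) = -[(1/2)·log₂(1/2) + (1/4)·log₂(1/4) + (1/4)·log₂(1/4)]
  = 0.5000 + 0.5000 + 0.5000
  = 1.5000 bits

I(X;Y) = H(X) + H(Y) - H(X,Y)
  = 1.5000 + 0.8113 - 1.5000
  = 0.8113 bits

Yes. I(X;Y) = 0.8113 bits, which is > 0.1 bits.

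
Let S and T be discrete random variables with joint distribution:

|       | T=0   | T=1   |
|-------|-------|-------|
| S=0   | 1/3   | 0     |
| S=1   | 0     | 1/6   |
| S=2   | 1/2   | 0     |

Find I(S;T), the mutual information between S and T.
Marginal P(S) (row sums):
  P(S=0) = 1/3 + 0 = 1/3
  P(S=1) = 0 + 1/6 = 1/6
  P(S=2) = 1/2 + 0 = 1/2
Marginal P(T) (column sums):
  P(T=0) = 1/3 + 0 + 1/2 = 5/6
  P(T=1) = 0 + 1/6 + 0 = 1/6

H(S) = -[(1/3)·log₂(1/3) + (1/6)·log₂(1/6) + (1/2)·log₂(1/2)]
  = 0.5283 + 0.4308 + 0.5000
  = 1.4591 bits
H(T) = -[(5/6)·log₂(5/6) + (1/6)·log₂(1/6)]
  = 0.2192 + 0.4308
  = 0.6500 bits
H(S,T) = -[(1/3)·log₂(1/3) + (1/6)·log₂(1/6) + (1/2)·log₂(1/2)]
  = 0.5283 + 0.4308 + 0.5000
  = 1.4591 bits

I(S;T) = H(S) + H(T) - H(S,T)
  = 1.4591 + 0.6500 - 1.4591
  = 0.6500 bits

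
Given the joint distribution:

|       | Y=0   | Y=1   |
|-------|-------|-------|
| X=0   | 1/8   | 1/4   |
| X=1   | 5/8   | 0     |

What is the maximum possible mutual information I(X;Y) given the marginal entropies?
The upper bound on mutual information is I(X;Y) ≤ min(H(X), H(Y)).

Marginal P(X) (row sums):
  P(X=0) = 1/8 + 1/4 = 3/8
  P(X=1) = 5/8 + 0 = 5/8
Marginal P(Y) (column sums):
  P(Y=0) = 1/8 + 5/8 = 3/4
  P(Y=1) = 1/4 + 0 = 1/4

H(X) = -[(3/8)·log₂(3/8) + (5/8)·log₂(5/8)]
  = 0.5306 + 0.4238
  = 0.9544 bits
H(Y) = -[(3/4)·log₂(3/4) + (1/4)·log₂(1/4)]
  = 0.3113 + 0.5000
  = 0.8113 bits

Maximum possible I(X;Y) = min(0.9544, 0.8113) = 0.8113 bits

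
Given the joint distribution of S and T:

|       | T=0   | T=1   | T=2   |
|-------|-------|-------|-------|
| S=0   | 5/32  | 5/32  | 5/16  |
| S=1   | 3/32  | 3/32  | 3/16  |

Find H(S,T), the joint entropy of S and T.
H(S,T) = -Σ P(S,T) log₂ P(S,T), summed over the non-zero cells:
H(S,T) = -[(5/32)·log₂(5/32) + (5/32)·log₂(5/32) + (5/16)·log₂(5/16) + (3/32)·log₂(3/32) + (3/32)·log₂(3/32) + (3/16)·log₂(3/16)]
  = 0.4184 + 0.4184 + 0.5244 + 0.3202 + 0.3202 + 0.4528
  = 2.4544 bits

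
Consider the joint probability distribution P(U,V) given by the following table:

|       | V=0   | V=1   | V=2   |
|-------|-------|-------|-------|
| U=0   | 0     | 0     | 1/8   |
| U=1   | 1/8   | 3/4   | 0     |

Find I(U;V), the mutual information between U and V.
Marginal P(U) (row sums):
  P(U=0) = 0 + 0 + 1/8 = 1/8
  P(U=1) = 1/8 + 3/4 + 0 = 7/8
Marginal P(V) (column sums):
  P(V=0) = 0 + 1/8 = 1/8
  P(V=1) = 0 + 3/4 = 3/4
  P(V=2) = 1/8 + 0 = 1/8

H(U) = -[(1/8)·log₂(1/8) + (7/8)·log₂(7/8)]
  = 0.3750 + 0.1686
  = 0.5436 bits
H(V) = -[(1/8)·log₂(1/8) + (3/4)·log₂(3/4) + (1/8)·log₂(1/8)]
  = 0.3750 + 0.3113 + 0.3750
  = 1.0613 bits
H(U,V) = -[(1/8)·log₂(1/8) + (1/8)·log₂(1/8) + (3/4)·log₂(3/4)]
  = 0.3750 + 0.3750 + 0.3113
  = 1.0613 bits

I(U;V) = H(U) + H(V) - H(U,V)
  = 0.5436 + 1.0613 - 1.0613
  = 0.5436 bits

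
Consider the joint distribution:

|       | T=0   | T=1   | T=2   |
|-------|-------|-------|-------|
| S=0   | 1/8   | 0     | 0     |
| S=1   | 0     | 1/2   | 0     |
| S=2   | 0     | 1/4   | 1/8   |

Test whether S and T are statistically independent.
Marginal P(S) (row sums):
  P(S=0) = 1/8 + 0 + 0 = 1/8
  P(S=1) = 0 + 1/2 + 0 = 1/2
  P(S=2) = 0 + 1/4 + 1/8 = 3/8
Marginal P(T) (column sums):
  P(T=0) = 1/8 + 0 + 0 = 1/8
  P(T=1) = 0 + 1/2 + 1/4 = 3/4
  P(T=2) = 0 + 0 + 1/8 = 1/8

S and T are independent iff P(S=i,T=j) = P(S=i)·P(T=j) for every cell.
  P(S=0)·P(T=0) = 1/8 × 1/8 = 1/64, but P(S=0,T=0) = 1/8 ✗

No, S and T are not independent. Quantitatively, I(S;T) > 0:

H(S) = -[(1/8)·log₂(1/8) + (1/2)·log₂(1/2) + (3/8)·log₂(3/8)]
  = 0.3750 + 0.5000 + 0.5306
  = 1.4056 bits
H(T) = -[(1/8)·log₂(1/8) + (3/4)·log₂(3/4) + (1/8)·log₂(1/8)]
  = 0.3750 + 0.3113 + 0.3750
  = 1.0613 bits
H(S,T) = -[(1/8)·log₂(1/8) + (1/2)·log₂(1/2) + (1/4)·log₂(1/4) + (1/8)·log₂(1/8)]
  = 0.3750 + 0.5000 + 0.5000 + 0.3750
  = 1.7500 bits
I(S;T) = H(S) + H(T) - H(S,T) = 1.4056 + 1.0613 - 1.7500 = 0.7169 bits > 0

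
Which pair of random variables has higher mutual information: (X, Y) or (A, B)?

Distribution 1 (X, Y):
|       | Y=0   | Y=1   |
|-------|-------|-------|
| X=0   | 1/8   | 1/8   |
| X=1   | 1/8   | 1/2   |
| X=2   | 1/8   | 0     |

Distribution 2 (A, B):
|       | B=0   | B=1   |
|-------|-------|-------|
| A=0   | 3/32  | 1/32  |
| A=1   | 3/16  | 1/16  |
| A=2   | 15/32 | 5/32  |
Distribution 1 (X, Y):
Marginal P(X) (row sums):
  P(X=0) = 1/8 + 1/8 = 1/4
  P(X=1) = 1/8 + 1/2 = 5/8
  P(X=2) = 1/8 + 0 = 1/8
Marginal P(Y) (column sums):
  P(Y=0) = 1/8 + 1/8 + 1/8 = 3/8
  P(Y=1) = 1/8 + 1/2 + 0 = 5/8

H(X) = -[(1/4)·log₂(1/4) + (5/8)·log₂(5/8) + (1/8)·log₂(1/8)]
  = 0.5000 + 0.4238 + 0.3750
  = 1.2988 bits
H(Y) = -[(3/8)·log₂(3/8) + (5/8)·log₂(5/8)]
  = 0.5306 + 0.4238
  = 0.9544 bits
H(X,Y) = -[(1/8)·log₂(1/8) + (1/8)·log₂(1/8) + (1/8)·log₂(1/8) + (1/2)·log₂(1/2) + (1/8)·log₂(1/8)]
  = 0.3750 + 0.3750 + 0.3750 + 0.5000 + 0.3750
  = 2.0000 bits

I(X;Y) = H(X) + H(Y) - H(X,Y)
  = 1.2988 + 0.9544 - 2.0000
  = 0.2532 bits

Distribution 2 (A, B):
Marginal P(A) (row sums):
  P(A=0) = 3/32 + 1/32 = 1/8
  P(A=1) = 3/16 + 1/16 = 1/4
  P(A=2) = 15/32 + 5/32 = 5/8
Marginal P(B) (column sums):
  P(B=0) = 3/32 + 3/16 + 15/32 = 3/4
  P(B=1) = 1/32 + 1/16 + 5/32 = 1/4

H(A) = -[(1/8)·log₂(1/8) + (1/4)·log₂(1/4) + (5/8)·log₂(5/8)]
  = 0.3750 + 0.5000 + 0.4238
  = 1.2988 bits
H(B) = -[(3/4)·log₂(3/4) + (1/4)·log₂(1/4)]
  = 0.3113 + 0.5000
  = 0.8113 bits
H(A,B) = -[(3/32)·log₂(3/32) + (1/32)·log₂(1/32) + (3/16)·log₂(3/16) + (1/16)·log₂(1/16) + (15/32)·log₂(15/32) + (5/32)·log₂(5/32)]
  = 0.3202 + 0.1563 + 0.4528 + 0.2500 + 0.5124 + 0.4184
  = 2.1101 bits

I(A;B) = H(A) + H(B) - H(A,B)
  = 1.2988 + 0.8113 - 2.1101
  = 0.0000 bits

I(X;Y) = 0.2532 bits > I(A;B) = 0.0000 bits, so (X, Y) has the higher mutual information (stronger dependence).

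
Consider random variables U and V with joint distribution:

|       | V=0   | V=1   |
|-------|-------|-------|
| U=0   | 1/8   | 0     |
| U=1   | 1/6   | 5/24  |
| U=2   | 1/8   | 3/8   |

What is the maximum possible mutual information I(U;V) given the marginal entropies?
The upper bound on mutual information is I(U;V) ≤ min(H(U), H(V)).

Marginal P(U) (row sums):
  P(U=0) = 1/8 + 0 = 1/8
  P(U=1) = 1/6 + 5/24 = 3/8
  P(U=2) = 1/8 + 3/8 = 1/2
Marginal P(V) (column sums):
  P(V=0) = 1/8 + 1/6 + 1/8 = 5/12
  P(V=1) = 0 + 5/24 + 3/8 = 7/12

H(U) = -[(1/8)·log₂(1/8) + (3/8)·log₂(3/8) + (1/2)·log₂(1/2)]
  = 0.3750 + 0.5306 + 0.5000
  = 1.4056 bits
H(V) = -[(5/12)·log₂(5/12) + (7/12)·log₂(7/12)]
  = 0.5263 + 0.4536
  = 0.9799 bits

Maximum possible I(U;V) = min(1.4056, 0.9799) = 0.9799 bits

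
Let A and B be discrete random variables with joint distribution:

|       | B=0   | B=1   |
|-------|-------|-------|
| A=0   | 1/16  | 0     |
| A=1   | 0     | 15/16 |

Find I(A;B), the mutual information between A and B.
Marginal P(A) (row sums):
  P(A=0) = 1/16 + 0 = 1/16
  P(A=1) = 0 + 15/16 = 15/16
Marginal P(B) (column sums):
  P(B=0) = 1/16 + 0 = 1/16
  P(B=1) = 0 + 15/16 = 15/16

H(A) = -[(1/16)·log₂(1/16) + (15/16)·log₂(15/16)]
  = 0.2500 + 0.0873
  = 0.3373 bits
H(B) = -[(1/16)·log₂(1/16) + (15/16)·log₂(15/16)]
  = 0.2500 + 0.0873
  = 0.3373 bits
H(A,B) = -[(1/16)·log₂(1/16) + (15/16)·log₂(15/16)]
  = 0.2500 + 0.0873
  = 0.3373 bits

I(A;B) = H(A) + H(B) - H(A,B)
  = 0.3373 + 0.3373 - 0.3373
  = 0.3373 bits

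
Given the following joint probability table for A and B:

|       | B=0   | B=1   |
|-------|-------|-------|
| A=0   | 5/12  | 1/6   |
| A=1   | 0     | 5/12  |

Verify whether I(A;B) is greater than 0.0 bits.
Marginal P(A) (row sums):
  P(A=0) = 5/12 + 1/6 = 7/12
  P(A=1) = 0 + 5/12 = 5/12
Marginal P(B) (column sums):
  P(B=0) = 5/12 + 0 = 5/12
  P(B=1) = 1/6 + 5/12 = 7/12

H(A) = -[(7/12)·log₂(7/12) + (5/12)·log₂(5/12)]
  = 0.4536 + 0.5263
  = 0.9799 bits
H(B) = -[(5/12)·log₂(5/12) + (7/12)·log₂(7/12)]
  = 0.5263 + 0.4536
  = 0.9799 bits
H(A,B) = -[(5/12)·log₂(5/12) + (1/6)·log₂(1/6) + (5/12)·log₂(5/12)]
  = 0.5263 + 0.4308 + 0.5263
  = 1.4834 bits

I(A;B) = H(A) + H(B) - H(A,B)
  = 0.9799 + 0.9799 - 1.4834
  = 0.4764 bits

Yes. I(A;B) = 0.4764 bits, which is > 0.0 bits.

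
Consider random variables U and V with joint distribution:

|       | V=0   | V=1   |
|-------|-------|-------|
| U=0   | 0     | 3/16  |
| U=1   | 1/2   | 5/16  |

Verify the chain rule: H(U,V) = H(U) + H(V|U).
Left side:
H(U,V) = -[(3/16)·log₂(3/16) + (1/2)·log₂(1/2) + (5/16)·log₂(5/16)]
  = 0.4528 + 0.5000 + 0.5244
  = 1.4772 bits

Right side:
Marginal P(U) (row sums):
  P(U=0) = 0 + 3/16 = 3/16
  P(U=1) = 1/2 + 5/16 = 13/16
H(U) = -[(3/16)·log₂(3/16) + (13/16)·log₂(13/16)]
  = 0.4528 + 0.2434
  = 0.6962 bits
H(V|U) = -Σ P(U,V)·log₂ P(V|U), where P(V|U) = P(U,V) / P(U)
  (cells with P(U,V) = 0 contribute 0)
  (U=0,V=1): P(V|U) = (3/16)/(3/16) = 1;  -(3/16)·log₂(1) = 0.0000
  (U=1,V=0): P(V|U) = (1/2)/(13/16) = 8/13;  -(1/2)·log₂(8/13) = 0.3502
  (U=1,V=1): P(V|U) = (5/16)/(13/16) = 5/13;  -(5/16)·log₂(5/13) = 0.4308
H(V|U) = 0.0000 + 0.3502 + 0.4308
  = 0.7810 bits
H(U) + H(V|U) = 0.6962 + 0.7810 = 1.4772 bits

Both sides equal 1.4772 bits, so the chain rule holds ✓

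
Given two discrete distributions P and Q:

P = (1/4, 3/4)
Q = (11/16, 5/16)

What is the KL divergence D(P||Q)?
D(P||Q) = Σ P(i) log₂(P(i)/Q(i))
  i=0: (1/4) × log₂((1/4)/(11/16)) = (1/4) × log₂(4/11) = -0.3649
  i=1: (3/4) × log₂((3/4)/(5/16)) = (3/4) × log₂(12/5) = 0.9473
D(P||Q) = -0.3649 + 0.9473
  = 0.5824 bits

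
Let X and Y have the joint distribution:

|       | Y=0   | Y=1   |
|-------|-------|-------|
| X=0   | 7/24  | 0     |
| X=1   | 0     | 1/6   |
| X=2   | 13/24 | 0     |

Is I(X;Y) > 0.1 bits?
Marginal P(X) (row sums):
  P(X=0) = 7/24 + 0 = 7/24
  P(X=1) = 0 + 1/6 = 1/6
  P(X=2) = 13/24 + 0 = 13/24
Marginal P(Y) (column sums):
  P(Y=0) = 7/24 + 0 + 13/24 = 5/6
  P(Y=1) = 0 + 1/6 + 0 = 1/6

H(X) = -[(7/24)·log₂(7/24) + (1/6)·log₂(1/6) + (13/24)·log₂(13/24)]
  = 0.5185 + 0.4308 + 0.4791
  = 1.4284 bits
H(Y) = -[(5/6)·log₂(5/6) + (1/6)·log₂(1/6)]
  = 0.2192 + 0.4308
  = 0.6500 bits
H(X,Y) = -[(7/24)·log₂(7/24) + (1/6)·log₂(1/6) + (13/24)·log₂(13/24)]
  = 0.5185 + 0.4308 + 0.4791
  = 1.4284 bits

I(X;Y) = H(X) + H(Y) - H(X,Y)
  = 1.4284 + 0.6500 - 1.4284
  = 0.6500 bits

Yes. I(X;Y) = 0.6500 bits, which is > 0.1 bits.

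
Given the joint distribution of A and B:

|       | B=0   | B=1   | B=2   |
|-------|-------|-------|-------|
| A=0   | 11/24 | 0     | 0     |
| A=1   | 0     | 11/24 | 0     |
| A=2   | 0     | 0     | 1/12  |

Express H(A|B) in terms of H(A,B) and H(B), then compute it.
H(A|B) = H(A,B) - H(B)

Marginal P(B) (column sums):
  P(B=0) = 11/24 + 0 + 0 = 11/24
  P(B=1) = 0 + 11/24 + 0 = 11/24
  P(B=2) = 0 + 0 + 1/12 = 1/12

H(A,B) = -[(11/24)·log₂(11/24) + (11/24)·log₂(11/24) + (1/12)·log₂(1/12)]
  = 0.5159 + 0.5159 + 0.2987
  = 1.3305 bits
H(B) = -[(11/24)·log₂(11/24) + (11/24)·log₂(11/24) + (1/12)·log₂(1/12)]
  = 0.5159 + 0.5159 + 0.2987
  = 1.3305 bits

H(A|B) = 1.3305 - 1.3305 = 0.0000 bits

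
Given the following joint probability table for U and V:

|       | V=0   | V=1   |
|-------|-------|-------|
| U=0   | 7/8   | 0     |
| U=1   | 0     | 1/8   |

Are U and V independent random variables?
Marginal P(U) (row sums):
  P(U=0) = 7/8 + 0 = 7/8
  P(U=1) = 0 + 1/8 = 1/8
Marginal P(V) (column sums):
  P(V=0) = 7/8 + 0 = 7/8
  P(V=1) = 0 + 1/8 = 1/8

U and V are independent iff P(U=i,V=j) = P(U=i)·P(V=j) for every cell.
  P(U=0)·P(V=0) = 7/8 × 7/8 = 49/64, but P(U=0,V=0) = 7/8 ✗

No, U and V are not independent. Quantitatively, I(U;V) > 0:

H(U) = -[(7/8)·log₂(7/8) + (1/8)·log₂(1/8)]
  = 0.1686 + 0.3750
  = 0.5436 bits
H(V) = -[(7/8)·log₂(7/8) + (1/8)·log₂(1/8)]
  = 0.1686 + 0.3750
  = 0.5436 bits
H(U,V) = -[(7/8)·log₂(7/8) + (1/8)·log₂(1/8)]
  = 0.1686 + 0.3750
  = 0.5436 bits
I(U;V) = H(U) + H(V) - H(U,V) = 0.5436 + 0.5436 - 0.5436 = 0.5436 bits > 0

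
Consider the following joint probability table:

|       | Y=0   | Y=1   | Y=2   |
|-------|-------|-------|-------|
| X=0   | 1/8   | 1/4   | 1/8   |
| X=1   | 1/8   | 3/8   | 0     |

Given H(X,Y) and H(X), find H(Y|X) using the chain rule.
From the chain rule: H(X,Y) = H(X) + H(Y|X)
Therefore: H(Y|X) = H(X,Y) - H(X)

H(X,Y) = -[(1/8)·log₂(1/8) + (1/4)·log₂(1/4) + (1/8)·log₂(1/8) + (1/8)·log₂(1/8) + (3/8)·log₂(3/8)]
  = 0.3750 + 0.5000 + 0.3750 + 0.3750 + 0.5306
  = 2.1556 bits
Marginal P(X) (row sums):
  P(X=0) = 1/8 + 1/4 + 1/8 = 1/2
  P(X=1) = 1/8 + 3/8 + 0 = 1/2
H(X) = -[(1/2)·log₂(1/2) + (1/2)·log₂(1/2)]
  = 0.5000 + 0.5000
  = 1.0000 bits

H(Y|X) = 2.1556 - 1.0000 = 1.1556 bits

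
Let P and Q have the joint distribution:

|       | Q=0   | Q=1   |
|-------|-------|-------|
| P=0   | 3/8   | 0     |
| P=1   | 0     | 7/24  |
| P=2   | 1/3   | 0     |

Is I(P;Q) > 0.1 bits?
Marginal P(P) (row sums):
  P(P=0) = 3/8 + 0 = 3/8
  P(P=1) = 0 + 7/24 = 7/24
  P(P=2) = 1/3 + 0 = 1/3
Marginal P(Q) (column sums):
  P(Q=0) = 3/8 + 0 + 1/3 = 17/24
  P(Q=1) = 0 + 7/24 + 0 = 7/24

H(P) = -[(3/8)·log₂(3/8) + (7/24)·log₂(7/24) + (1/3)·log₂(1/3)]
  = 0.5306 + 0.5185 + 0.5283
  = 1.5774 bits
H(Q) = -[(17/24)·log₂(17/24) + (7/24)·log₂(7/24)]
  = 0.3524 + 0.5185
  = 0.8709 bits
H(P,Q) = -[(3/8)·log₂(3/8) + (7/24)·log₂(7/24) + (1/3)·log₂(1/3)]
  = 0.5306 + 0.5185 + 0.5283
  = 1.5774 bits

I(P;Q) = H(P) + H(Q) - H(P,Q)
  = 1.5774 + 0.8709 - 1.5774
  = 0.8709 bits

Yes. I(P;Q) = 0.8709 bits, which is > 0.1 bits.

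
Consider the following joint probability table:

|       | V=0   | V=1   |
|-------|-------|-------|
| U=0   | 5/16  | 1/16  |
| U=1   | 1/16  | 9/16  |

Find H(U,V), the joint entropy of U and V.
H(U,V) = -Σ P(U,V) log₂ P(U,V), summed over the non-zero cells:
H(U,V) = -[(5/16)·log₂(5/16) + (1/16)·log₂(1/16) + (1/16)·log₂(1/16) + (9/16)·log₂(9/16)]
  = 0.5244 + 0.2500 + 0.2500 + 0.4669
  = 1.4913 bits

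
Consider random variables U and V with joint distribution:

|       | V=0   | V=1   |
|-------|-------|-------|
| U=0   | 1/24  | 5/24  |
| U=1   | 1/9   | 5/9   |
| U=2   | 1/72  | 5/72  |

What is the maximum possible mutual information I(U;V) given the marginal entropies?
The upper bound on mutual information is I(U;V) ≤ min(H(U), H(V)).

Marginal P(U) (row sums):
  P(U=0) = 1/24 + 5/24 = 1/4
  P(U=1) = 1/9 + 5/9 = 2/3
  P(U=2) = 1/72 + 5/72 = 1/12
Marginal P(V) (column sums):
  P(V=0) = 1/24 + 1/9 + 1/72 = 1/6
  P(V=1) = 5/24 + 5/9 + 5/72 = 5/6

H(U) = -[(1/4)·log₂(1/4) + (2/3)·log₂(2/3) + (1/12)·log₂(1/12)]
  = 0.5000 + 0.3900 + 0.2987
  = 1.1887 bits
H(V) = -[(1/6)·log₂(1/6) + (5/6)·log₂(5/6)]
  = 0.4308 + 0.2192
  = 0.6500 bits

Maximum possible I(U;V) = min(1.1887, 0.6500) = 0.6500 bits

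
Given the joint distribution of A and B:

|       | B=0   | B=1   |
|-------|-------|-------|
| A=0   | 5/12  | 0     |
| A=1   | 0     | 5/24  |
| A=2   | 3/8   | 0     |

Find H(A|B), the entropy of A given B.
Marginal P(B) (column sums):
  P(B=0) = 5/12 + 0 + 3/8 = 19/24
  P(B=1) = 0 + 5/24 + 0 = 5/24

H(A|B) = -Σ P(A,B)·log₂ P(A|B), where P(A|B) = P(A,B) / P(B)
  (cells with P(A,B) = 0 contribute 0)
  (A=0,B=0): P(A|B) = (5/12)/(19/24) = 10/19;  -(5/12)·log₂(10/19) = 0.3858
  (A=1,B=1): P(A|B) = (5/24)/(5/24) = 1;  -(5/24)·log₂(1) = 0.0000
  (A=2,B=0): P(A|B) = (3/8)/(19/24) = 9/19;  -(3/8)·log₂(9/19) = 0.4043
H(A|B) = 0.3858 + 0.0000 + 0.4043
  = 0.7901 bits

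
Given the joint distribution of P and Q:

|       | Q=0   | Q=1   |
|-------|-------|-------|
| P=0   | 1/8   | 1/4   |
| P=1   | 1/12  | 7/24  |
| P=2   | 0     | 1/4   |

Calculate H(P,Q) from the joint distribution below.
H(P,Q) = -Σ P(P,Q) log₂ P(P,Q), summed over the non-zero cells:
H(P,Q) = -[(1/8)·log₂(1/8) + (1/4)·log₂(1/4) + (1/12)·log₂(1/12) + (7/24)·log₂(7/24) + (1/4)·log₂(1/4)]
  = 0.3750 + 0.5000 + 0.2987 + 0.5185 + 0.5000
  = 2.1922 bits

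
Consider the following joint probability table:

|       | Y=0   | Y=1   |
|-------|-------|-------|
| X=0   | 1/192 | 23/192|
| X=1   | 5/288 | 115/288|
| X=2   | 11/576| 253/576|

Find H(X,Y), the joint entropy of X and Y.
H(X,Y) = -Σ P(X,Y) log₂ P(X,Y), summed over the non-zero cells:
H(X,Y) = -[(1/192)·log₂(1/192) + (23/192)·log₂(23/192) + (5/288)·log₂(5/288) + (115/288)·log₂(115/288) + (11/576)·log₂(11/576) + (253/576)·log₂(253/576)]
  = 0.0395 + 0.3667 + 0.1015 + 0.5289 + 0.1091 + 0.5213
  = 1.6670 bits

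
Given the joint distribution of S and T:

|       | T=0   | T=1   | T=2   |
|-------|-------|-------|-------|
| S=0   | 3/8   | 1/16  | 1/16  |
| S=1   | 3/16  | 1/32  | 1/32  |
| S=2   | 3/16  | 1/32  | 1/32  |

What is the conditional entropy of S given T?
Marginal P(T) (column sums):
  P(T=0) = 3/8 + 3/16 + 3/16 = 3/4
  P(T=1) = 1/16 + 1/32 + 1/32 = 1/8
  P(T=2) = 1/16 + 1/32 + 1/32 = 1/8

H(S|T) = -Σ P(S,T)·log₂ P(S|T), where P(S|T) = P(S,T) / P(T)
  (S=0,T=0): P(S|T) = (3/8)/(3/4) = 1/2;  -(3/8)·log₂(1/2) = 0.3750
  (S=0,T=1): P(S|T) = (1/16)/(1/8) = 1/2;  -(1/16)·log₂(1/2) = 0.0625
  (S=0,T=2): P(S|T) = (1/16)/(1/8) = 1/2;  -(1/16)·log₂(1/2) = 0.0625
  (S=1,T=0): P(S|T) = (3/16)/(3/4) = 1/4;  -(3/16)·log₂(1/4) = 0.3750
  (S=1,T=1): P(S|T) = (1/32)/(1/8) = 1/4;  -(1/32)·log₂(1/4) = 0.0625
  (S=1,T=2): P(S|T) = (1/32)/(1/8) = 1/4;  -(1/32)·log₂(1/4) = 0.0625
  (S=2,T=0): P(S|T) = (3/16)/(3/4) = 1/4;  -(3/16)·log₂(1/4) = 0.3750
  (S=2,T=1): P(S|T) = (1/32)/(1/8) = 1/4;  -(1/32)·log₂(1/4) = 0.0625
  (S=2,T=2): P(S|T) = (1/32)/(1/8) = 1/4;  -(1/32)·log₂(1/4) = 0.0625
H(S|T) = 0.3750 + 0.0625 + 0.0625 + 0.3750 + 0.0625 + 0.0625 + 0.3750 + 0.0625 + 0.0625
  = 1.5000 bits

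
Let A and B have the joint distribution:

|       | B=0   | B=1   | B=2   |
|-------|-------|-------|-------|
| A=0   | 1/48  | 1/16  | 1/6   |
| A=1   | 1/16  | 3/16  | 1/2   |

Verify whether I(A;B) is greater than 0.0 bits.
Marginal P(A) (row sums):
  P(A=0) = 1/48 + 1/16 + 1/6 = 1/4
  P(A=1) = 1/16 + 3/16 + 1/2 = 3/4
Marginal P(B) (column sums):
  P(B=0) = 1/48 + 1/16 = 1/12
  P(B=1) = 1/16 + 3/16 = 1/4
  P(B=2) = 1/6 + 1/2 = 2/3

H(A) = -[(1/4)·log₂(1/4) + (3/4)·log₂(3/4)]
  = 0.5000 + 0.3113
  = 0.8113 bits
H(B) = -[(1/12)·log₂(1/12) + (1/4)·log₂(1/4) + (2/3)·log₂(2/3)]
  = 0.2987 + 0.5000 + 0.3900
  = 1.1887 bits
H(A,B) = -[(1/48)·log₂(1/48) + (1/16)·log₂(1/16) + (1/6)·log₂(1/6) + (1/16)·log₂(1/16) + (3/16)·log₂(3/16) + (1/2)·log₂(1/2)]
  = 0.1164 + 0.2500 + 0.4308 + 0.2500 + 0.4528 + 0.5000
  = 2.0000 bits

I(A;B) = H(A) + H(B) - H(A,B)
  = 0.8113 + 1.1887 - 2.0000
  = 0.0000 bits

No. I(A;B) = 0.0000 bits, which is ≤ 0.0 bits.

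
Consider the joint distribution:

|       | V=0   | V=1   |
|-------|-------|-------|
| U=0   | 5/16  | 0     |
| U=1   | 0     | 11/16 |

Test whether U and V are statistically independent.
Marginal P(U) (row sums):
  P(U=0) = 5/16 + 0 = 5/16
  P(U=1) = 0 + 11/16 = 11/16
Marginal P(V) (column sums):
  P(V=0) = 5/16 + 0 = 5/16
  P(V=1) = 0 + 11/16 = 11/16

U and V are independent iff P(U=i,V=j) = P(U=i)·P(V=j) for every cell.
  P(U=0)·P(V=0) = 5/16 × 5/16 = 25/256, but P(U=0,V=0) = 5/16 ✗

No, U and V are not independent. Quantitatively, I(U;V) > 0:

H(U) = -[(5/16)·log₂(5/16) + (11/16)·log₂(11/16)]
  = 0.5244 + 0.3716
  = 0.8960 bits
H(V) = -[(5/16)·log₂(5/16) + (11/16)·log₂(11/16)]
  = 0.5244 + 0.3716
  = 0.8960 bits
H(U,V) = -[(5/16)·log₂(5/16) + (11/16)·log₂(11/16)]
  = 0.5244 + 0.3716
  = 0.8960 bits
I(U;V) = H(U) + H(V) - H(U,V) = 0.8960 + 0.8960 - 0.8960 = 0.8960 bits > 0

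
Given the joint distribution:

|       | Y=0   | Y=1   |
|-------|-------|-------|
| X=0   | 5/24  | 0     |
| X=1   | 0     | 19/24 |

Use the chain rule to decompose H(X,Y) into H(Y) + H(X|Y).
By the chain rule: H(X,Y) = H(Y) + H(X|Y)

Marginal P(Y) (column sums):
  P(Y=0) = 5/24 + 0 = 5/24
  P(Y=1) = 0 + 19/24 = 19/24
H(Y) = -[(5/24)·log₂(5/24) + (19/24)·log₂(19/24)]
  = 0.4715 + 0.2668
  = 0.7383 bits
H(X|Y) = -Σ P(X,Y)·log₂ P(X|Y), where P(X|Y) = P(X,Y) / P(Y)
  (cells with P(X,Y) = 0 contribute 0)
  (X=0,Y=0): P(X|Y) = (5/24)/(5/24) = 1;  -(5/24)·log₂(1) = 0.0000
  (X=1,Y=1): P(X|Y) = (19/24)/(19/24) = 1;  -(19/24)·log₂(1) = 0.0000
H(X|Y) = 0.0000 + 0.0000
  = 0.0000 bits

H(X,Y) = H(Y) + H(X|Y) = 0.7383 + 0.0000 = 0.7383 bits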